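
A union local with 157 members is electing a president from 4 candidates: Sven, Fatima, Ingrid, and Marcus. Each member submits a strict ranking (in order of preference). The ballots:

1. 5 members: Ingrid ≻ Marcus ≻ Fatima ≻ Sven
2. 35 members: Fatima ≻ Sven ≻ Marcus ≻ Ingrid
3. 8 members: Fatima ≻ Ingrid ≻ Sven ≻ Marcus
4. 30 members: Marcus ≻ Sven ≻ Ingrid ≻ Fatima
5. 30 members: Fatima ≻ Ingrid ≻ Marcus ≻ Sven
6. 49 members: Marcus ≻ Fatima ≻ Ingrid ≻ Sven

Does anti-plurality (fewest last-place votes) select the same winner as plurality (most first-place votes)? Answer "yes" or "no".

Anti-plurality — last-place votes: Sven 84, Fatima 30, Ingrid 35, Marcus 8. Winner: Marcus.
Plurality — first-place votes: Sven 0, Fatima 73, Ingrid 5, Marcus 79. Winner: Marcus.
The two methods agree.

yes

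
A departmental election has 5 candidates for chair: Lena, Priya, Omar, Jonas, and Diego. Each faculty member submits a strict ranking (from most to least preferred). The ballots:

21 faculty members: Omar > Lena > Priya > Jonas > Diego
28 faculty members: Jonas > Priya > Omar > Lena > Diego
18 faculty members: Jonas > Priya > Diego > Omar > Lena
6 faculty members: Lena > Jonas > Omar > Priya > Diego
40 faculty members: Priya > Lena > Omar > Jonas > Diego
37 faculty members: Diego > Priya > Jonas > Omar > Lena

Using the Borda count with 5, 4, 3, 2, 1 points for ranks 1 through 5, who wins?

Priya

Lena: 21·4 + 28·2 + 18·1 + 6·5 + 40·4 + 37·1 = 385
Priya: 21·3 + 28·4 + 18·4 + 6·2 + 40·5 + 37·4 = 607
Omar: 21·5 + 28·3 + 18·2 + 6·3 + 40·3 + 37·2 = 437
Jonas: 21·2 + 28·5 + 18·5 + 6·4 + 40·2 + 37·3 = 487
Diego: 21·1 + 28·1 + 18·3 + 6·1 + 40·1 + 37·5 = 334
Priya has the highest Borda score (607).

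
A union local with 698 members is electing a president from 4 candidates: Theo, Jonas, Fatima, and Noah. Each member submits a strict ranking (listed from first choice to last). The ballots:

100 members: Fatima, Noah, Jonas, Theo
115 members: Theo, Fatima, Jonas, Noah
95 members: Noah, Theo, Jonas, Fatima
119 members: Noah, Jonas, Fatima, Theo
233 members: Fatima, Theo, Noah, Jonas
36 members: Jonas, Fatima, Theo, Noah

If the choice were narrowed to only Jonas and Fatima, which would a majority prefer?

Fatima

Voters preferring Jonas to Fatima: 250; preferring Fatima to Jonas: 448.
Fatima wins the head-to-head.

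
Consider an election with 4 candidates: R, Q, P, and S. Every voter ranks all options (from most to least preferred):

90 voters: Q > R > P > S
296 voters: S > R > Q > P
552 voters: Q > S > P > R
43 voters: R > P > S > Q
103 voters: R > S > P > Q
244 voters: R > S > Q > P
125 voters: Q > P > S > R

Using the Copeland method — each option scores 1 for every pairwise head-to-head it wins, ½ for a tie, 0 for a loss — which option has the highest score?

Q

R: beats P; loses to Q and S → score 1.
Q: beats R, P, and S → score 3.
P: loses to R, Q, and S → score 0.
S: beats R and P; loses to Q → score 2.
Q has the best pairwise record.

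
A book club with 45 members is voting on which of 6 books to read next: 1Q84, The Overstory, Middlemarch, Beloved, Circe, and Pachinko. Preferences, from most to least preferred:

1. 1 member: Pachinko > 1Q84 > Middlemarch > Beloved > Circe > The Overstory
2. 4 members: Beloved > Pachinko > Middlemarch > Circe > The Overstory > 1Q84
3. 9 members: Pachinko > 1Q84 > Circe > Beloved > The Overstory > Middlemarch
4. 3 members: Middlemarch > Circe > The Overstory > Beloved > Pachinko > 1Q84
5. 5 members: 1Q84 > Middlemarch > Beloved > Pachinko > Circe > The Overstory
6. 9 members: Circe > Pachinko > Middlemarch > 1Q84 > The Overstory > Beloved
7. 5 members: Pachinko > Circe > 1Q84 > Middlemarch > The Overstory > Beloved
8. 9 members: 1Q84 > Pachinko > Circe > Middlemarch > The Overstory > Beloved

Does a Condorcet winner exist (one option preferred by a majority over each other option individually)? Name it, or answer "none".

Pachinko vs 1Q84: 31–14 for Pachinko.
Pachinko vs The Overstory: 42–3 for Pachinko.
Pachinko vs Middlemarch: 37–8 for Pachinko.
Pachinko vs Beloved: 33–12 for Pachinko.
Pachinko vs Circe: 33–12 for Pachinko.
Pachinko beats every other option head-to-head.

Pachinko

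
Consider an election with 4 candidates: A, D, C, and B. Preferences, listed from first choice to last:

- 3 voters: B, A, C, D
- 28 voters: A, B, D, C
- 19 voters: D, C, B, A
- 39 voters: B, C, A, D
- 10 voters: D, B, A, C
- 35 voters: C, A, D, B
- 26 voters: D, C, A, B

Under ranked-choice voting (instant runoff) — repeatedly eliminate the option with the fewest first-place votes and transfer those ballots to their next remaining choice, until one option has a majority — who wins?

Round 1: A 28, D 55, C 35, B 42. Eliminate A.
Round 2: D 55, C 35, B 70. Eliminate C.
Round 3: D 90, B 70. D has a majority.

D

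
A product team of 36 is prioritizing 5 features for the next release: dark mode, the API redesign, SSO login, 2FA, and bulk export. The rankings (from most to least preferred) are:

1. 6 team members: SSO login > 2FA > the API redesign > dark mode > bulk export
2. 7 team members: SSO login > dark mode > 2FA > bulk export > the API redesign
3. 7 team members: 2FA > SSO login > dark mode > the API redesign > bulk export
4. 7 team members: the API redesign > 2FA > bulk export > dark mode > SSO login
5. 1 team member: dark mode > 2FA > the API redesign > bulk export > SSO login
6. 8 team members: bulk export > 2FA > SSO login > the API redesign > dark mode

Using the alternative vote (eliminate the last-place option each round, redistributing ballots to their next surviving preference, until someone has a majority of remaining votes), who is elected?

2FA

Round 1: dark mode 1, the API redesign 7, SSO login 13, 2FA 7, bulk export 8. Eliminate dark mode.
Round 2: the API redesign 7, SSO login 13, 2FA 8, bulk export 8. Eliminate the API redesign.
Round 3: SSO login 13, 2FA 15, bulk export 8. Eliminate bulk export.
Round 4: SSO login 13, 2FA 23. 2FA has a majority.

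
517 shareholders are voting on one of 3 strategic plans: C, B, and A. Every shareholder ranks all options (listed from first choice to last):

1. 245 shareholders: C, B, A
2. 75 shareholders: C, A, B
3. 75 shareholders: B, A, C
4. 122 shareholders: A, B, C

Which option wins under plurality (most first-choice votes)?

C

First-place votes: C 320, B 75, A 122.
C has the most first-place votes.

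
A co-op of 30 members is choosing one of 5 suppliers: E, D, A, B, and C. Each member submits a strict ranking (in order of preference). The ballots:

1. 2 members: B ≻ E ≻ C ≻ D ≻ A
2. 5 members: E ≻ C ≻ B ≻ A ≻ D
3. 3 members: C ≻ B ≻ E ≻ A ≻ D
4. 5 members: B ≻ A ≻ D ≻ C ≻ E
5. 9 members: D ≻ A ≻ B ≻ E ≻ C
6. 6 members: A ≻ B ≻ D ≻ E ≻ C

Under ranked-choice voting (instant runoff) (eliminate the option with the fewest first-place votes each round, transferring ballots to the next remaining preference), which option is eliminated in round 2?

E

Round 1: E 5, D 9, A 6, B 7, C 3. Eliminate C.
Round 2: E 5, D 9, A 6, B 10. Eliminate E.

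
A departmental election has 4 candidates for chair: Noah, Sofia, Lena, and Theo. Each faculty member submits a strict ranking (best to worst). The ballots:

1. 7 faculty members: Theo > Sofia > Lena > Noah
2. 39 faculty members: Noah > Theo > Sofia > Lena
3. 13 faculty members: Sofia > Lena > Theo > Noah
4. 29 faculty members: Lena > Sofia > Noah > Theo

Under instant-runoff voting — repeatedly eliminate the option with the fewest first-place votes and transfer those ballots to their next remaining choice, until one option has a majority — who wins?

Round 1: Noah 39, Sofia 13, Lena 29, Theo 7. Eliminate Theo.
Round 2: Noah 39, Sofia 20, Lena 29. Eliminate Sofia.
Round 3: Noah 39, Lena 49. Lena has a majority.

Lena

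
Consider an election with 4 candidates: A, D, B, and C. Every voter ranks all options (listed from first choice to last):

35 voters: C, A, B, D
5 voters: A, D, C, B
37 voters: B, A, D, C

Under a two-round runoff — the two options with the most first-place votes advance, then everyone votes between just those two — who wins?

Round 1 first-place votes: A 5, D 0, B 37, C 35.
B and C advance.
Runoff: B is preferred to C by 37 voters; C by 40.
C wins the runoff.

C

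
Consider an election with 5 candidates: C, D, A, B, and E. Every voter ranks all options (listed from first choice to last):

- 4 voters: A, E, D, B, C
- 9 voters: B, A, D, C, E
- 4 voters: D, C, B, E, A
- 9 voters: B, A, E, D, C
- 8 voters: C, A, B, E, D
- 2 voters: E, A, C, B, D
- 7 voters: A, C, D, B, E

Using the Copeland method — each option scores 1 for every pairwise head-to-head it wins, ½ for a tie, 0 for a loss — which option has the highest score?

B

C: beats E; loses to D, A, and B → score 1.
D: beats C; loses to A, B, and E → score 1.
A: beats C, D, and E; loses to B → score 3.
B: beats C, D, A, and E → score 4.
E: beats D; loses to C, A, and B → score 1.
B has the best pairwise record.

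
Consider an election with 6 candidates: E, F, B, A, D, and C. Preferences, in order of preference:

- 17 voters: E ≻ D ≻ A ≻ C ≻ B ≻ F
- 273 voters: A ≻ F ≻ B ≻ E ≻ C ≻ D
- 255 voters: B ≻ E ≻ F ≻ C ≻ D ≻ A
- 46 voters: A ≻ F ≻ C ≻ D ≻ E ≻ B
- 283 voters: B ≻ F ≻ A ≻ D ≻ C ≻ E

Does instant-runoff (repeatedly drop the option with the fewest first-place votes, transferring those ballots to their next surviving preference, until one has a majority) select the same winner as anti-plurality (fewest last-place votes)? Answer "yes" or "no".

Instant-runoff — R1 E 17, F 0, B 538, A 319, D 0, C 0 (B winner). Winner: B.
Anti-plurality — last-place votes: E 283, F 17, B 46, A 255, D 273, C 0. Winner: C.
The two methods disagree.

no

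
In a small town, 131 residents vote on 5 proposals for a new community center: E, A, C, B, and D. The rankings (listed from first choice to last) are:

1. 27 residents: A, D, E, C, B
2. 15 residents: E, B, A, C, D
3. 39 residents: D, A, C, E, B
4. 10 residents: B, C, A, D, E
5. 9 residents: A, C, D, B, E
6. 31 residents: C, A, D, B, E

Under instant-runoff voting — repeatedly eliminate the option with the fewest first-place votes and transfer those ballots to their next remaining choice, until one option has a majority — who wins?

Round 1: E 15, A 36, C 31, B 10, D 39. Eliminate B.
Round 2: E 15, A 36, C 41, D 39. Eliminate E.
Round 3: A 51, C 41, D 39. Eliminate D.
Round 4: A 90, C 41. A has a majority.

A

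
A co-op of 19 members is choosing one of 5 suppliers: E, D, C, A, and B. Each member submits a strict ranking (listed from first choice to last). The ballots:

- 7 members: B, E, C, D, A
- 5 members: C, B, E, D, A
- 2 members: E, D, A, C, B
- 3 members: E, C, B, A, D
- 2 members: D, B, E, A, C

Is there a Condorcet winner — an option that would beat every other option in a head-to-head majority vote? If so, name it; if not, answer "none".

none

Checking pairwise contests:
B beats E 14–5.
E beats D 17–2.
E beats C 14–5.
E beats A 19–0.
C beats B 10–9.
Every option loses at least one head-to-head, so there is no Condorcet winner.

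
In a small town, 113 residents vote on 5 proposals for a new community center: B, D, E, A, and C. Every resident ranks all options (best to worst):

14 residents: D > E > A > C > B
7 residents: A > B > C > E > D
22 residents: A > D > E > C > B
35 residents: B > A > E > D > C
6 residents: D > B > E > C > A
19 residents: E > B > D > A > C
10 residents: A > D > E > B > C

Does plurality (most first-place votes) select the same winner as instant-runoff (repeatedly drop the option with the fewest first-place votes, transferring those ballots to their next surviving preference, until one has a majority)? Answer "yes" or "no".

no

Plurality — first-place votes: B 35, D 20, E 19, A 39, C 0. Winner: A.
Instant-runoff — R1 B 35, D 20, E 19, A 39, C 0 (C out); R2 B 35, D 20, E 19, A 39 (E out); R3 B 54, D 20, A 39 (D out); R4 B 60, A 53 (B winner). Winner: B.
The two methods disagree.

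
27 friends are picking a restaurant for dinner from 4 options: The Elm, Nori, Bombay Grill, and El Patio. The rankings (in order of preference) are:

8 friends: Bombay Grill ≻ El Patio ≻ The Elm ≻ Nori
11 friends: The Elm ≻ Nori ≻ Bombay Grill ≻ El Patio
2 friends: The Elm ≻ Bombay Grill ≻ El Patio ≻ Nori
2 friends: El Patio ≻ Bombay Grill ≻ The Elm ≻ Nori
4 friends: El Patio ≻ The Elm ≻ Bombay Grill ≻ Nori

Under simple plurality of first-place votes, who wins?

The Elm

First-place votes: The Elm 13, Nori 0, Bombay Grill 8, El Patio 6.
The Elm has the most first-place votes.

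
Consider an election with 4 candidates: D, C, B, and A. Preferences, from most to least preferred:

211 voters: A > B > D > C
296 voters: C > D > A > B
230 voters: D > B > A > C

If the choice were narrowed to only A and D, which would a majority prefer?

D

Voters preferring A to D: 211; preferring D to A: 526.
D wins the head-to-head.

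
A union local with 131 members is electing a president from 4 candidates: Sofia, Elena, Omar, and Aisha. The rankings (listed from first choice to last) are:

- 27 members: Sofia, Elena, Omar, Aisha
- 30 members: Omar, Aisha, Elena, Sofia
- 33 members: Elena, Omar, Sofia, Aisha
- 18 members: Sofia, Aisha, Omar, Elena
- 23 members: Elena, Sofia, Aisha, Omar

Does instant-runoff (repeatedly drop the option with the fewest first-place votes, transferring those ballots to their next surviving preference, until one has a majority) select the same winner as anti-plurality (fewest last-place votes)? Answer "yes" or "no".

Instant-runoff — R1 Sofia 45, Elena 56, Omar 30, Aisha 0 (Aisha out); R2 Sofia 45, Elena 56, Omar 30 (Omar out); R3 Sofia 45, Elena 86 (Elena winner). Winner: Elena.
Anti-plurality — last-place votes: Sofia 30, Elena 18, Omar 23, Aisha 60. Winner: Elena.
The two methods agree.

yes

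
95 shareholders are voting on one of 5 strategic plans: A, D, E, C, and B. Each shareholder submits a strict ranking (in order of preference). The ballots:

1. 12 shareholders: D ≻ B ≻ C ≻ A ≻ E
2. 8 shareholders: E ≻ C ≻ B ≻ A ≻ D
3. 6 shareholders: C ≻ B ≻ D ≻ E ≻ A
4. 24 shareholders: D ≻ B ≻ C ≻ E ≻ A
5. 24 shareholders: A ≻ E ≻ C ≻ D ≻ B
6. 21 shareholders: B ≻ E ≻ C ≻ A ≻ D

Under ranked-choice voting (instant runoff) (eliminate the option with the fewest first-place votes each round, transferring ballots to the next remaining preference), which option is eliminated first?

Round 1: A 24, D 36, E 8, C 6, B 21. Eliminate C.

C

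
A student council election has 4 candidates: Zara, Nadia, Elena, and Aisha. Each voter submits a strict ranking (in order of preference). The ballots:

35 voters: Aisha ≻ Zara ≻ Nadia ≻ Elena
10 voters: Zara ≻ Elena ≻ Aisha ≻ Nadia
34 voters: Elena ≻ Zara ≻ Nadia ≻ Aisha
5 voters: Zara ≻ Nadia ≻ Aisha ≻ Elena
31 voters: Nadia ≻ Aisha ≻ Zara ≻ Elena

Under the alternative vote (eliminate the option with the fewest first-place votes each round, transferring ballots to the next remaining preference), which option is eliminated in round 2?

Aisha

Round 1: Zara 15, Nadia 31, Elena 34, Aisha 35. Eliminate Zara.
Round 2: Nadia 36, Elena 44, Aisha 35. Eliminate Aisha.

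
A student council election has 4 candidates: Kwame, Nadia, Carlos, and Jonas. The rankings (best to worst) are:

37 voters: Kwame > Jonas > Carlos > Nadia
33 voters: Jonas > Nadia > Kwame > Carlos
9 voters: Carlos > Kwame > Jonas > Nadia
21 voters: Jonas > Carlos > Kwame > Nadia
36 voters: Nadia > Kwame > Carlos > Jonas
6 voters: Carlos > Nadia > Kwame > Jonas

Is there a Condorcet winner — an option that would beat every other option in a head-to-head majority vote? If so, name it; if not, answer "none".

none

Checking pairwise contests:
Nadia beats Kwame 75–67.
Carlos beats Nadia 73–69.
Kwame beats Carlos 106–36.
Kwame beats Jonas 88–54.
Every option loses at least one head-to-head, so there is no Condorcet winner.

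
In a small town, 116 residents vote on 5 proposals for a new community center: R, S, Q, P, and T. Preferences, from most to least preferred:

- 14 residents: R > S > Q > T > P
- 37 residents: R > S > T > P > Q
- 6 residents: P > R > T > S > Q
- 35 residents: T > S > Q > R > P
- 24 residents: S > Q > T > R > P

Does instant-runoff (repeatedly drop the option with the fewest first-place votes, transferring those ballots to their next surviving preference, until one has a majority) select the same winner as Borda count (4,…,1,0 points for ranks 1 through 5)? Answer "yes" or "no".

no

Instant-runoff — R1 R 51, S 24, Q 0, P 6, T 35 (Q out); R2 R 51, S 24, P 6, T 35 (P out); R3 R 57, S 24, T 35 (S out); R4 R 57, T 59 (T winner). Winner: T.
Borda — scores: R 281, S 360, Q 170, P 61, T 288. Winner: S.
The two methods disagree.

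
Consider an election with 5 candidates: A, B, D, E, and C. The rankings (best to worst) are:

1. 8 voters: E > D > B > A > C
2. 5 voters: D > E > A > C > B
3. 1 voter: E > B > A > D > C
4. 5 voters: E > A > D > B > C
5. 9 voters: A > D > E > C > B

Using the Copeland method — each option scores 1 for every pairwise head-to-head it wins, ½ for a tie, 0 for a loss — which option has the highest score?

E

A: beats B, D, and C; loses to E → score 3.
B: ties C; loses to A, D, and E → score 0.5.
D: beats B and C; ties E; loses to A → score 2.5.
E: beats A, B, and C; ties D → score 3.5.
C: ties B; loses to A, D, and E → score 0.5.
E has the best pairwise record.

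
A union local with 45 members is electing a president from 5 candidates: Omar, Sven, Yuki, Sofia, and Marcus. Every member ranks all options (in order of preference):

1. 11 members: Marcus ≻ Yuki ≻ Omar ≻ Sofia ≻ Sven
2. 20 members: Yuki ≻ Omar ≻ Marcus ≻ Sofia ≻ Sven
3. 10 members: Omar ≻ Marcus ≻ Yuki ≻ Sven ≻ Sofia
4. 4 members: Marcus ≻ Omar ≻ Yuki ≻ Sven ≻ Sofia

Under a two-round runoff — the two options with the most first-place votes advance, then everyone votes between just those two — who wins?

Marcus

Round 1 first-place votes: Omar 10, Sven 0, Yuki 20, Sofia 0, Marcus 15.
Yuki and Marcus advance.
Runoff: Yuki is preferred to Marcus by 20 voters; Marcus by 25.
Marcus wins the runoff.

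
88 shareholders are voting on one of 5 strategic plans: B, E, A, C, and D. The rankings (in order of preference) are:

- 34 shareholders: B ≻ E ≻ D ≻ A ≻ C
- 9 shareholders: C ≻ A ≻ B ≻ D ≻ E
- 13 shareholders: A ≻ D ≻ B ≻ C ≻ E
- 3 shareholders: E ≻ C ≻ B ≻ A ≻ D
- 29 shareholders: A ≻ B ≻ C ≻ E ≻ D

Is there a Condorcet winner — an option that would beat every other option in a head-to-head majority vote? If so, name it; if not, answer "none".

A vs B: 51–37 for A.
A vs E: 51–37 for A.
A vs C: 76–12 for A.
A vs D: 54–34 for A.
A beats every other option head-to-head.

A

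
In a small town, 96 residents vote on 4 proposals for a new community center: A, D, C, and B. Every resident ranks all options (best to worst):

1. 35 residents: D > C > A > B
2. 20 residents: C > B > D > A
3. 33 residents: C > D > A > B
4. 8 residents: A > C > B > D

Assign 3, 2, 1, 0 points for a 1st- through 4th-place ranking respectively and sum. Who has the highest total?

A: 35·1 + 20·0 + 33·1 + 8·3 = 92
D: 35·3 + 20·1 + 33·2 + 8·0 = 191
C: 35·2 + 20·3 + 33·3 + 8·2 = 245
B: 35·0 + 20·2 + 33·0 + 8·1 = 48
C has the highest Borda score (245).

C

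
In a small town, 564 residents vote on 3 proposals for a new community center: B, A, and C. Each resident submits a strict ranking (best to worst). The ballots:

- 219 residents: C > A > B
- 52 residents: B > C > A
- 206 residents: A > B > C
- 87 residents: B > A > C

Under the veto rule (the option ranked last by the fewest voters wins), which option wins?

A

Last-place votes: B 219, A 52, C 293.
A is ranked last by the fewest voters, so A wins.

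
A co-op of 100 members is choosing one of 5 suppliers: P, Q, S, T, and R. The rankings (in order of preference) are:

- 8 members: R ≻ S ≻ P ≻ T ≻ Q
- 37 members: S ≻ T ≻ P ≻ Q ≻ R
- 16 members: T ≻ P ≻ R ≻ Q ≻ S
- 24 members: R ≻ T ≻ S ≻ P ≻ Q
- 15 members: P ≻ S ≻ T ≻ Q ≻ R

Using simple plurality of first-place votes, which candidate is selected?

S

First-place votes: P 15, Q 0, S 37, T 16, R 32.
S has the most first-place votes.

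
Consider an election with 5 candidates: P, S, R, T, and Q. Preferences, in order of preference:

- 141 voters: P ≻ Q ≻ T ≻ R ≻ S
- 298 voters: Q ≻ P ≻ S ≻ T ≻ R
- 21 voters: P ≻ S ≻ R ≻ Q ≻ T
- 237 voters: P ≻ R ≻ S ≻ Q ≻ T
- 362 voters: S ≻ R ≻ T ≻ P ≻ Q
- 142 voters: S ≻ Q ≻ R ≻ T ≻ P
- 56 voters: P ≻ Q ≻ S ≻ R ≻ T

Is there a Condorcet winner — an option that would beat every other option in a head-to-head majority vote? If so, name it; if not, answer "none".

P

P vs S: 753–504 for P.
P vs R: 753–504 for P.
P vs T: 753–504 for P.
P vs Q: 817–440 for P.
P beats every other option head-to-head.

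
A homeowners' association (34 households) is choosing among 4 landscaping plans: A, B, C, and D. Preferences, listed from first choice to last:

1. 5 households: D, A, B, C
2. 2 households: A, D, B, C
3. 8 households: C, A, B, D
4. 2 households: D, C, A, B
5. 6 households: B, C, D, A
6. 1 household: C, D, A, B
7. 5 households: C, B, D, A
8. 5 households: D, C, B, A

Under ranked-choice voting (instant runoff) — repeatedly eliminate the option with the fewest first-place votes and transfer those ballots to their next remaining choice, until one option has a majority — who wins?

Round 1: A 2, B 6, C 14, D 12. Eliminate A.
Round 2: B 6, C 14, D 14. Eliminate B.
Round 3: C 20, D 14. C has a majority.

C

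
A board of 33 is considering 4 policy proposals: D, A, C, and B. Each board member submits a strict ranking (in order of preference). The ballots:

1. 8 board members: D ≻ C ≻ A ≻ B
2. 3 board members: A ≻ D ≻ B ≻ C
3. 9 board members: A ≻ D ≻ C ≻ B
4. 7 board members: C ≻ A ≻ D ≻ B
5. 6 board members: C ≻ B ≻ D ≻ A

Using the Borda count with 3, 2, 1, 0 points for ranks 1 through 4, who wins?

D: 8·3 + 3·2 + 9·2 + 7·1 + 6·1 = 61
A: 8·1 + 3·3 + 9·3 + 7·2 + 6·0 = 58
C: 8·2 + 3·0 + 9·1 + 7·3 + 6·3 = 64
B: 8·0 + 3·1 + 9·0 + 7·0 + 6·2 = 15
C has the highest Borda score (64).

C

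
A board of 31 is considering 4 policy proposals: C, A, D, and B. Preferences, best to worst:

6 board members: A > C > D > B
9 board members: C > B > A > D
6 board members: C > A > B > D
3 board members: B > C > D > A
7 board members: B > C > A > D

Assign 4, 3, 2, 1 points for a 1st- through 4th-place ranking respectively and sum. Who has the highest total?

C

C: 6·3 + 9·4 + 6·4 + 3·3 + 7·3 = 108
A: 6·4 + 9·2 + 6·3 + 3·1 + 7·2 = 77
D: 6·2 + 9·1 + 6·1 + 3·2 + 7·1 = 40
B: 6·1 + 9·3 + 6·2 + 3·4 + 7·4 = 85
C has the highest Borda score (108).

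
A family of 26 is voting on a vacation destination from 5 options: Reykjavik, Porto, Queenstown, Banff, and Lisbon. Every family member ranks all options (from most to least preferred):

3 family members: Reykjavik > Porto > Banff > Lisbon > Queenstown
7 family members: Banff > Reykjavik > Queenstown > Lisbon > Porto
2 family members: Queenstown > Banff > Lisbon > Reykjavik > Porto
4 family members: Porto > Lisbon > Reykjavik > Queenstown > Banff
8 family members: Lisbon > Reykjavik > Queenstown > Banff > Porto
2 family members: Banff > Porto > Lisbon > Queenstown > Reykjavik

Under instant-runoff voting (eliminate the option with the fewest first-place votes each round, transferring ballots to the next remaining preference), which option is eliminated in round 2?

Reykjavik

Round 1: Reykjavik 3, Porto 4, Queenstown 2, Banff 9, Lisbon 8. Eliminate Queenstown.
Round 2: Reykjavik 3, Porto 4, Banff 11, Lisbon 8. Eliminate Reykjavik.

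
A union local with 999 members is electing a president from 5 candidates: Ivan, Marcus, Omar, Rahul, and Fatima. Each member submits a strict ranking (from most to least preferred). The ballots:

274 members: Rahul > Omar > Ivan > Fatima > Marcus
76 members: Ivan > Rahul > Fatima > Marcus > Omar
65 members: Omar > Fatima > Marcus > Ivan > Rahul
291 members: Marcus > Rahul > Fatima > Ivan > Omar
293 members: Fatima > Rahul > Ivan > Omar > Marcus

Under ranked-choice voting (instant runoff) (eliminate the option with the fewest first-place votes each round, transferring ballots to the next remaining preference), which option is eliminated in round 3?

Round 1: Ivan 76, Marcus 291, Omar 65, Rahul 274, Fatima 293. Eliminate Omar.
Round 2: Ivan 76, Marcus 291, Rahul 274, Fatima 358. Eliminate Ivan.
Round 3: Marcus 291, Rahul 350, Fatima 358. Eliminate Marcus.

Marcus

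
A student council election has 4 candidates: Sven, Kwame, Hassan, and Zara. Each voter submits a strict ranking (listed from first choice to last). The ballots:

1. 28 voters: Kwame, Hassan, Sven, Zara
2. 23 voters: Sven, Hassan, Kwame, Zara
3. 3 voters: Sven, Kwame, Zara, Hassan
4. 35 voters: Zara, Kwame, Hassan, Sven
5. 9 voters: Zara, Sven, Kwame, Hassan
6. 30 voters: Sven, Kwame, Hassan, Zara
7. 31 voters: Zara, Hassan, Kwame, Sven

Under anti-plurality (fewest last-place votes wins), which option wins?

Last-place votes: Sven 66, Kwame 0, Hassan 12, Zara 81.
Kwame is ranked last by the fewest voters, so Kwame wins.

Kwame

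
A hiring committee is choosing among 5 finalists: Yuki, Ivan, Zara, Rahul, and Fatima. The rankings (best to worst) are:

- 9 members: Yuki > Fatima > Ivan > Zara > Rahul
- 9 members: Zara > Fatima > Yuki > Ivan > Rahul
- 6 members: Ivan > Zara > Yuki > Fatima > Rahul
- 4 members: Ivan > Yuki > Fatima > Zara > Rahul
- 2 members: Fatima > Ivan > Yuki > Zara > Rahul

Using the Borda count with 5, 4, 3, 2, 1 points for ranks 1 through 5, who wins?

Yuki

Yuki: 9·5 + 9·3 + 6·3 + 4·4 + 2·3 = 112
Ivan: 9·3 + 9·2 + 6·5 + 4·5 + 2·4 = 103
Zara: 9·2 + 9·5 + 6·4 + 4·2 + 2·2 = 99
Rahul: 9·1 + 9·1 + 6·1 + 4·1 + 2·1 = 30
Fatima: 9·4 + 9·4 + 6·2 + 4·3 + 2·5 = 106
Yuki has the highest Borda score (112).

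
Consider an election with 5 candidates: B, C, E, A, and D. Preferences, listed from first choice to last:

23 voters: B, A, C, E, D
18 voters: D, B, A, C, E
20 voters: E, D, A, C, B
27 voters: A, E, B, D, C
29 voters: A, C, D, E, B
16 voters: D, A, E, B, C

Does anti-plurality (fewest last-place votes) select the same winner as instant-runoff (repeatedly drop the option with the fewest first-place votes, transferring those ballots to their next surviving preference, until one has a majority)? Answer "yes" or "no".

Anti-plurality — last-place votes: B 49, C 43, E 18, A 0, D 23. Winner: A.
Instant-runoff — R1 B 23, C 0, E 20, A 56, D 34 (C out); R2 B 23, E 20, A 56, D 34 (E out); R3 B 23, A 56, D 54 (B out); R4 A 79, D 54 (A winner). Winner: A.
The two methods agree.

yes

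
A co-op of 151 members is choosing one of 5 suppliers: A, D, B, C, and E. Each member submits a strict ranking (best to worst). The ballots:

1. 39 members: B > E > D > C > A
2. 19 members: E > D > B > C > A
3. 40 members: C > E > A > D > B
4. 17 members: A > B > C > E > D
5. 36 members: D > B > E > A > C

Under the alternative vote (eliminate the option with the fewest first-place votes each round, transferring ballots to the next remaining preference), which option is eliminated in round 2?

Round 1: A 17, D 36, B 39, C 40, E 19. Eliminate A.
Round 2: D 36, B 56, C 40, E 19. Eliminate E.

E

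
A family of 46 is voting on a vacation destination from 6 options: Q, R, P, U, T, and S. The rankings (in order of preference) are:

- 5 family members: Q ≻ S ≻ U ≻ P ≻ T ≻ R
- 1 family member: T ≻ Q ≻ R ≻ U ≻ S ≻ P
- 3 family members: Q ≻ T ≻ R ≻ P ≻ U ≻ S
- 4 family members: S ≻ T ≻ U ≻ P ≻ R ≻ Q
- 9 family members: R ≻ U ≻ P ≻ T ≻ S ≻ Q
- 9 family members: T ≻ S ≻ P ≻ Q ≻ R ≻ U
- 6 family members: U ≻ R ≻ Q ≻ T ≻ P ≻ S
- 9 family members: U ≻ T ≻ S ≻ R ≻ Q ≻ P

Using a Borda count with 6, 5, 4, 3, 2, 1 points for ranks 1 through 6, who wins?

T

Q: 5·6 + 1·5 + 3·6 + 4·1 + 9·1 + 9·3 + 6·4 + 9·2 = 135
R: 5·1 + 1·4 + 3·4 + 4·2 + 9·6 + 9·2 + 6·5 + 9·3 = 158
P: 5·3 + 1·1 + 3·3 + 4·3 + 9·4 + 9·4 + 6·2 + 9·1 = 130
U: 5·4 + 1·3 + 3·2 + 4·4 + 9·5 + 9·1 + 6·6 + 9·6 = 189
T: 5·2 + 1·6 + 3·5 + 4·5 + 9·3 + 9·6 + 6·3 + 9·5 = 195
S: 5·5 + 1·2 + 3·1 + 4·6 + 9·2 + 9·5 + 6·1 + 9·4 = 159
T has the highest Borda score (195).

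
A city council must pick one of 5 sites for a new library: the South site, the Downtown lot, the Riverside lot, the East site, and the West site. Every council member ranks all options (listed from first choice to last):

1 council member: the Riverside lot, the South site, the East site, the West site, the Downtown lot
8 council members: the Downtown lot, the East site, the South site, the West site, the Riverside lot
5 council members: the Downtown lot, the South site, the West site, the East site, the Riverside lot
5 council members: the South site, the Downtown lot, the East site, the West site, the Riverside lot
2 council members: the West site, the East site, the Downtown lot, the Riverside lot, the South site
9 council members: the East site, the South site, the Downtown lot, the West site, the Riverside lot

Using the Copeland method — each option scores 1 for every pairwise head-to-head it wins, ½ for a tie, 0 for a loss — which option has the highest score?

the South site: beats the Riverside lot and the West site; ties the Downtown lot; loses to the East site → score 2.5.
the Downtown lot: beats the Riverside lot, the East site, and the West site; ties the South site → score 3.5.
the Riverside lot: loses to the South site, the Downtown lot, the East site, and the West site → score 0.
the East site: beats the South site, the Riverside lot, and the West site; loses to the Downtown lot → score 3.
the West site: beats the Riverside lot; loses to the South site, the Downtown lot, and the East site → score 1.
the Downtown lot has the best pairwise record.

the Downtown lot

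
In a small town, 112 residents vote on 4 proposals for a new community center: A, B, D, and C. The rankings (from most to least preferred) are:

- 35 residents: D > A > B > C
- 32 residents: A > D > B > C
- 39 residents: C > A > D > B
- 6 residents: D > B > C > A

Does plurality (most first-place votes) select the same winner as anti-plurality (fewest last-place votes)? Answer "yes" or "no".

Plurality — first-place votes: A 32, B 0, D 41, C 39. Winner: D.
Anti-plurality — last-place votes: A 6, B 39, D 0, C 67. Winner: D.
The two methods agree.

yes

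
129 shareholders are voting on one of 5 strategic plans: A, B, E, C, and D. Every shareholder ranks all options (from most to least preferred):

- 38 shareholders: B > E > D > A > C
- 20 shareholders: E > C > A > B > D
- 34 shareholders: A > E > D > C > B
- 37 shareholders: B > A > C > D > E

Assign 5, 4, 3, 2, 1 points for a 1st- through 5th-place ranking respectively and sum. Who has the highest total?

A: 38·2 + 20·3 + 34·5 + 37·4 = 454
B: 38·5 + 20·2 + 34·1 + 37·5 = 449
E: 38·4 + 20·5 + 34·4 + 37·1 = 425
C: 38·1 + 20·4 + 34·2 + 37·3 = 297
D: 38·3 + 20·1 + 34·3 + 37·2 = 310
A has the highest Borda score (454).

A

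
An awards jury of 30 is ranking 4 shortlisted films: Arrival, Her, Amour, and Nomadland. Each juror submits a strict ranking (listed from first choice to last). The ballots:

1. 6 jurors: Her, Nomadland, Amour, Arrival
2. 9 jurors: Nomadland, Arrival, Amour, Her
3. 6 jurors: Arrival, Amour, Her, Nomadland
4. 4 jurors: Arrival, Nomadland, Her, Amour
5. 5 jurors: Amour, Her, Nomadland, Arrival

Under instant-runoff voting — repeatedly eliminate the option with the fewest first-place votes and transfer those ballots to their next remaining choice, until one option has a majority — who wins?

Arrival

Round 1: Arrival 10, Her 6, Amour 5, Nomadland 9. Eliminate Amour.
Round 2: Arrival 10, Her 11, Nomadland 9. Eliminate Nomadland.
Round 3: Arrival 19, Her 11. Arrival has a majority.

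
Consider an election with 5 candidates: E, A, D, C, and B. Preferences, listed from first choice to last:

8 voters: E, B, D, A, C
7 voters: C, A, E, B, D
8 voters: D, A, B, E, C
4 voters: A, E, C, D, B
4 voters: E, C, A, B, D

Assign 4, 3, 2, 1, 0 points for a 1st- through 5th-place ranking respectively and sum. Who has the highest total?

E: 8·4 + 7·2 + 8·1 + 4·3 + 4·4 = 82
A: 8·1 + 7·3 + 8·3 + 4·4 + 4·2 = 77
D: 8·2 + 7·0 + 8·4 + 4·1 + 4·0 = 52
C: 8·0 + 7·4 + 8·0 + 4·2 + 4·3 = 48
B: 8·3 + 7·1 + 8·2 + 4·0 + 4·1 = 51
E has the highest Borda score (82).

E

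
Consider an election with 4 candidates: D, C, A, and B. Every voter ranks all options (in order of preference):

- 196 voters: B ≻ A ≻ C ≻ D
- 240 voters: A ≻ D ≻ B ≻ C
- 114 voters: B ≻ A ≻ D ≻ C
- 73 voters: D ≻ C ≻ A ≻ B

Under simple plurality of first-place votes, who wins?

First-place votes: D 73, C 0, A 240, B 310.
B has the most first-place votes.

B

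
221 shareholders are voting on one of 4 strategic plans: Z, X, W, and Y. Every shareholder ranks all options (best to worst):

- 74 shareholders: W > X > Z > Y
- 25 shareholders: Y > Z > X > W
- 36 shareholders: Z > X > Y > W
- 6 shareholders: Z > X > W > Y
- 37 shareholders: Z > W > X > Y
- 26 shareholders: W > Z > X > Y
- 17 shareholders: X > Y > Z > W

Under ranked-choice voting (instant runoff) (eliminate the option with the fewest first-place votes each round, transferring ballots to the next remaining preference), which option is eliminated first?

Round 1: Z 79, X 17, W 100, Y 25. Eliminate X.

X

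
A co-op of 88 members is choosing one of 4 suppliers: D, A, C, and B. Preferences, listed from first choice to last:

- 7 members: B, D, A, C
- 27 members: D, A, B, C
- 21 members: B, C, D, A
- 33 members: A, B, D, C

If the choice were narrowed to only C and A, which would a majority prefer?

Voters preferring C to A: 21; preferring A to C: 67.
A wins the head-to-head.

A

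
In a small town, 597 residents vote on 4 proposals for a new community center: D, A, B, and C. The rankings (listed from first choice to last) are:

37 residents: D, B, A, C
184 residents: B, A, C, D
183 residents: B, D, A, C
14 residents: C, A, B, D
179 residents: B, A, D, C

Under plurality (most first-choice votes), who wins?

B

First-place votes: D 37, A 0, B 546, C 14.
B has the most first-place votes.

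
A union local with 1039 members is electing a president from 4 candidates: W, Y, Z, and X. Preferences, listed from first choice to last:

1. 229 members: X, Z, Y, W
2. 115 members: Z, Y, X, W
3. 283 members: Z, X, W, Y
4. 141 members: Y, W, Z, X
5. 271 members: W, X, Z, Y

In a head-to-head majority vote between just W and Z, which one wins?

Z

Voters preferring W to Z: 412; preferring Z to W: 627.
Z wins the head-to-head.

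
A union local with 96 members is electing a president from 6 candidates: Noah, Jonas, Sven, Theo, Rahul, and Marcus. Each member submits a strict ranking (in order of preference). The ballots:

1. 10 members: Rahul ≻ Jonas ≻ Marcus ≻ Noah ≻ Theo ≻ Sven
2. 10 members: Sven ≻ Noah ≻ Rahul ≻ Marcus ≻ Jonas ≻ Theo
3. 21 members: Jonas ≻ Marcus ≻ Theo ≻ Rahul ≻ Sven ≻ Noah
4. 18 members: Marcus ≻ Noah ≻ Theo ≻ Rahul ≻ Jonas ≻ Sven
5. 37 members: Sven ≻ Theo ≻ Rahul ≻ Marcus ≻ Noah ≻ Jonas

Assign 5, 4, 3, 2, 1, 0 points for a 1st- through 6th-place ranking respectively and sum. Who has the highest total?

Marcus

Noah: 10·2 + 10·4 + 21·0 + 18·4 + 37·1 = 169
Jonas: 10·4 + 10·1 + 21·5 + 18·1 + 37·0 = 173
Sven: 10·0 + 10·5 + 21·1 + 18·0 + 37·5 = 256
Theo: 10·1 + 10·0 + 21·3 + 18·3 + 37·4 = 275
Rahul: 10·5 + 10·3 + 21·2 + 18·2 + 37·3 = 269
Marcus: 10·3 + 10·2 + 21·4 + 18·5 + 37·2 = 298
Marcus has the highest Borda score (298).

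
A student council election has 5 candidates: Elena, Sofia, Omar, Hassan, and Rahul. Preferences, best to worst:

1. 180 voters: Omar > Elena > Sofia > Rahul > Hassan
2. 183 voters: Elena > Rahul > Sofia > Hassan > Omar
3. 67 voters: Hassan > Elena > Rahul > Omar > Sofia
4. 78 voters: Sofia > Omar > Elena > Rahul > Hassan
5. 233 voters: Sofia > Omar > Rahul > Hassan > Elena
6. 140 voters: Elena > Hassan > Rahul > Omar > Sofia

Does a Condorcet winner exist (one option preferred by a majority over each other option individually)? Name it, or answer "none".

none

Checking pairwise contests:
Omar beats Elena 491–390.
Elena beats Sofia 570–311.
Sofia beats Omar 494–387.
Elena beats Hassan 581–300.
Elena beats Rahul 648–233.
Every option loses at least one head-to-head, so there is no Condorcet winner.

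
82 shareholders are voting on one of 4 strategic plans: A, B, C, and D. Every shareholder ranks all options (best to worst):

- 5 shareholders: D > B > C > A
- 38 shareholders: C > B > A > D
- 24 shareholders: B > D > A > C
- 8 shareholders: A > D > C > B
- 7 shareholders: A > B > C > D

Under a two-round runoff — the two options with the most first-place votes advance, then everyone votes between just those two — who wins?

C

Round 1 first-place votes: A 15, B 24, C 38, D 5.
C and B advance.
Runoff: C is preferred to B by 46 voters; B by 36.
C wins the runoff.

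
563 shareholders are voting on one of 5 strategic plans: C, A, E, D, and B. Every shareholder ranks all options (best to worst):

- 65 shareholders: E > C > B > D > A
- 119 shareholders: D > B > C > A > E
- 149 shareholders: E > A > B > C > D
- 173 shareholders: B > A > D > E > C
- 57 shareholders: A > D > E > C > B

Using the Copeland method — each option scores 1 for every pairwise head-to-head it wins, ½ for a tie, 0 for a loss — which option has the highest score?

B

C: loses to A, E, D, and B → score 0.
A: beats C, E, and D; loses to B → score 3.
E: beats C; loses to A, D, and B → score 1.
D: beats C and E; loses to A and B → score 2.
B: beats C, A, E, and D → score 4.
B has the best pairwise record.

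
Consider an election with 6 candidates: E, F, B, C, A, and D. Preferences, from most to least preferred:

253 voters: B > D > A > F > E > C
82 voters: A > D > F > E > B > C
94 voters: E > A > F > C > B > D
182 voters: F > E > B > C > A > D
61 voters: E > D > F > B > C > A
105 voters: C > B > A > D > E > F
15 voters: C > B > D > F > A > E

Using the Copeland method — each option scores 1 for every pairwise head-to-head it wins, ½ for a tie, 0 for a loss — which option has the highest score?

A

E: beats B and C; loses to F, A, and D → score 2.
F: beats E, B, and C; loses to A and D → score 3.
B: beats C, A, and D; loses to E and F → score 3.
C: ties D; loses to E, F, B, and A → score 0.5.
A: beats E, F, C, and D; loses to B → score 4.
D: beats E and F; ties C; loses to B and A → score 2.5.
A has the best pairwise record.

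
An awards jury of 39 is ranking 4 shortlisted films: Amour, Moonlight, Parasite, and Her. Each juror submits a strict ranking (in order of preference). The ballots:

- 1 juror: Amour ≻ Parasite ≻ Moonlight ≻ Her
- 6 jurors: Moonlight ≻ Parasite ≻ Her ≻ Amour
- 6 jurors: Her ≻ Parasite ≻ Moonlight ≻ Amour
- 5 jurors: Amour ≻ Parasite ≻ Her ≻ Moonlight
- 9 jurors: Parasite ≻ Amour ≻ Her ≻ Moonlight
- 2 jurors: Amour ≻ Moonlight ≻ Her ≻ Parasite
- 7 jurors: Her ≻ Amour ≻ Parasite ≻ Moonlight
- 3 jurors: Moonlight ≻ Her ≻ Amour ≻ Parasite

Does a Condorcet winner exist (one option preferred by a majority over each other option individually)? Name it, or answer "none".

Parasite vs Amour: 21–18 for Parasite.
Parasite vs Moonlight: 28–11 for Parasite.
Parasite vs Her: 21–18 for Parasite.
Parasite beats every other option head-to-head.

Parasite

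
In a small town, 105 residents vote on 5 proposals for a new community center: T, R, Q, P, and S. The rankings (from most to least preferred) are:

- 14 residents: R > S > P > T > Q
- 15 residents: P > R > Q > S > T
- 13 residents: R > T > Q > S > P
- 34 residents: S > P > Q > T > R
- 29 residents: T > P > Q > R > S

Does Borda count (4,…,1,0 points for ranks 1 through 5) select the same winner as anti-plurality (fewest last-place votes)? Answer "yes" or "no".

Borda — scores: T 203, R 182, Q 182, P 277, S 206. Winner: P.
Anti-plurality — last-place votes: T 15, R 34, Q 14, P 13, S 29. Winner: P.
The two methods agree.

yes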